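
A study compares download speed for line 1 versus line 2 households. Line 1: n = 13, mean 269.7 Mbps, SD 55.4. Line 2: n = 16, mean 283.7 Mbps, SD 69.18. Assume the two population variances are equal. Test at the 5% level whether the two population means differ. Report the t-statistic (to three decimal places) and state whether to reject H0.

t = -0.591; fail to reject H0

Let group 1 = line 1, group 2 = line 2. H0: μ_1 = μ_2; H1: μ_1 ≠ μ_2 (two-sample pooled-variance t-test, two-sided).
s_p² = [(13−1)·55.4² + (16−1)·69.18²]/(13+16−2) = 4022.89
t = (269.7 − 283.7)/√[4022.89·(1/13 + 1/16)] = -0.591
df = n₁ + n₂ − 2 = 27
Two-sided p-value ≈ 0.5593
Since p ≈ 0.5593 > α = 0.05, fail to reject H0; the evidence is not statistically significant.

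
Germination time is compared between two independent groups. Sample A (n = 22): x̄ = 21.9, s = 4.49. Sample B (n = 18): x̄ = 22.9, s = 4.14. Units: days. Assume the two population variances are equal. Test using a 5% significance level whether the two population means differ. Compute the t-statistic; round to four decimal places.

Let group 1 = sample A, group 2 = sample B. H0: μ_1 = μ_2; H1: μ_1 ≠ μ_2 (two-sample pooled-variance t-test, two-sided).
s_p² = [(22−1)·4.49² + (18−1)·4.14²]/(22+18−2) = 18.8088
t = (21.9 − 22.9)/√[18.8088·(1/22 + 1/18)] = -0.7255
df = n₁ + n₂ − 2 = 38
Two-sided p-value ≈ 0.473
Since p ≈ 0.473 > α = 0.05, fail to reject H0; the data do not provide sufficient evidence against H0.

-0.7255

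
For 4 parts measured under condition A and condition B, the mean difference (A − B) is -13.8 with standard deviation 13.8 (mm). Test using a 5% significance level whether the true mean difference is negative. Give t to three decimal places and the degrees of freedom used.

H0: μ_d = 0; H1: μ_d < 0 (paired t-test on the differences, left-tailed).
t = d̄/(s_d/√n) = -13.8/(13.8/√4) = -2.000
df = n − 1 = 3
p-value = P(T ≤ -2.000) ≈ 0.070
Since p ≈ 0.070 > α = 0.05, fail to reject H0; the data do not provide sufficient evidence against H0.

t = -2.000, df = 3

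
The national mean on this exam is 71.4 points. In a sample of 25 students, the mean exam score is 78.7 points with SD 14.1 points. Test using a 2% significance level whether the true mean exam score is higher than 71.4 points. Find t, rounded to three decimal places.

H0: μ = 71.4; H1: μ > 71.4 (one-sample t-test, right-tailed).
t = (x̄ − μ₀)/(s/√n) = (78.7 − 71.4)/(14.1/√25) = 2.589
df = n − 1 = 24
p-value = P(T ≥ 2.589) ≈ 0.0081
Since p ≈ 0.0081 < α = 0.02, reject H0; the evidence is statistically significant.

2.589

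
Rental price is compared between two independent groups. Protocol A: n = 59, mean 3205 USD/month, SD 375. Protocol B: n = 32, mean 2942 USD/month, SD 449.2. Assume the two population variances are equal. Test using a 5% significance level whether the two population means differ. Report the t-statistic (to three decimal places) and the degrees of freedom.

t = 2.977, df = 89

Let group 1 = protocol A, group 2 = protocol B. H0: μ_1 = μ_2; H1: μ_1 ≠ μ_2 (two-sample pooled-variance t-test, two-sided).
s_p² = [(59−1)·375² + (32−1)·449.2²]/(59+32−2) = 161926
t = (3205 − 2942)/√[161926·(1/59 + 1/32)] = 2.977
df = n₁ + n₂ − 2 = 89
Two-sided p-value ≈ 0.0037
Since p ≈ 0.0037 < α = 0.05, reject H0; the evidence is statistically significant.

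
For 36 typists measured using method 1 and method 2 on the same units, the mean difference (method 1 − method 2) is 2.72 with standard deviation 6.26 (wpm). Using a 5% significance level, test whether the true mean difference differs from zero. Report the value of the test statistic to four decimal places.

H0: μ_d = 0; H1: μ_d ≠ 0 (paired t-test on the differences, two-sided).
t = d̄/(s_d/√n) = 2.72/(6.26/√36) = 2.6070
df = n − 1 = 35
Two-sided p-value ≈ 0.0133
Since p ≈ 0.0133 < α = 0.05, reject H0; the evidence is statistically significant.

2.6070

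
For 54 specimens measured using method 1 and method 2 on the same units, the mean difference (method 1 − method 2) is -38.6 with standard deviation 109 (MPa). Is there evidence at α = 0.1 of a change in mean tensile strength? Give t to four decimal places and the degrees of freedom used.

H0: μ_d = 0; H1: μ_d ≠ 0 (paired t-test on the differences, two-sided).
t = d̄/(s_d/√n) = -38.6/(109/√54) = -2.6023
df = n − 1 = 53
Two-sided p-value ≈ 0.0120
Since p ≈ 0.0120 < α = 0.1, reject H0; the data support H1.

t = -2.6023, df = 53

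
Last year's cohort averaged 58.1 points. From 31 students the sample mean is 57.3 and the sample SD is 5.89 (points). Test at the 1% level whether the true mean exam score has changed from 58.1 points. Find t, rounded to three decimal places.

-0.756

H0: μ = 58.1; H1: μ ≠ 58.1 (one-sample t-test, two-sided).
t = (x̄ − μ₀)/(s/√n) = (57.3 − 58.1)/(5.89/√31) = -0.756
df = n − 1 = 30
Two-sided p-value ≈ 0.455
Since p ≈ 0.455 > α = 0.01, fail to reject H0; the data do not provide sufficient evidence against H0.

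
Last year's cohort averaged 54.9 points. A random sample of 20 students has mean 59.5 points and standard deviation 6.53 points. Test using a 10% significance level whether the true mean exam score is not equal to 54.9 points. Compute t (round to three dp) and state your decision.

H0: μ = 54.9; H1: μ ≠ 54.9 (one-sample t-test, two-sided).
t = (x̄ − μ₀)/(s/√n) = (59.5 − 54.9)/(6.53/√20) = 3.150
df = n − 1 = 19
Two-sided p-value ≈ 0.0053
Since p ≈ 0.0053 < α = 0.1, reject H0; the evidence is statistically significant.

t = 3.150; reject H0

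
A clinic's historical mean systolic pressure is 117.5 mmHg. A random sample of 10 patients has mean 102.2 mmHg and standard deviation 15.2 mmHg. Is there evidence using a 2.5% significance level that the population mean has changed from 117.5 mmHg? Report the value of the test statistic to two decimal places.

H0: μ = 117.5; H1: μ ≠ 117.5 (one-sample t-test, two-sided).
t = (x̄ − μ₀)/(s/√n) = (102.2 − 117.5)/(15.2/√10) = -3.18
df = n − 1 = 9
Two-sided p-value ≈ 0.0111
Since p ≈ 0.0111 < α = 0.025, reject H0; the evidence is statistically significant.

-3.18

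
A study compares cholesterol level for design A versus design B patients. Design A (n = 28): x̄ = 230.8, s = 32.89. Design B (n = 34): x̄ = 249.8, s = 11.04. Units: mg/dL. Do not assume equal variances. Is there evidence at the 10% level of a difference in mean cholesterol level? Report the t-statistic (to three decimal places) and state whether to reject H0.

Let group 1 = design A, group 2 = design B. H0: μ_1 = μ_2; H1: μ_1 ≠ μ_2 (Welch's two-sample t-test, two-sided).
t = (x̄_1 − x̄_2)/√(s_1²/n_1 + s_2²/n_2) = (230.8 − 249.8)/√(32.89²/28 + 11.04²/34) = -2.924
Welch–Satterthwaite df ≈ 32.02
Two-sided p-value ≈ 0.006
Since p ≈ 0.006 < α = 0.1, reject H0; the data support H1.

t = -2.924; reject H0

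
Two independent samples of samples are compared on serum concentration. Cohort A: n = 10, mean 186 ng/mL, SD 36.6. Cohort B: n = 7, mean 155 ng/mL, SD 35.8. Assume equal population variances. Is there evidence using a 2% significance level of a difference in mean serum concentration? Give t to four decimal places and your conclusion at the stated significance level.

Let group 1 = cohort A, group 2 = cohort B. H0: μ_1 = μ_2; H1: μ_1 ≠ μ_2 (two-sample pooled-variance t-test, two-sided).
s_p² = [(10−1)·36.6² + (7−1)·35.8²]/(10+7−2) = 1316.39
t = (186 − 155)/√[1316.39·(1/10 + 1/7)] = 1.7338
df = n₁ + n₂ − 2 = 15
Two-sided p-value ≈ 0.103
Since p ≈ 0.103 > α = 0.02, fail to reject H0; the evidence is not statistically significant.

t = 1.7338; fail to reject H0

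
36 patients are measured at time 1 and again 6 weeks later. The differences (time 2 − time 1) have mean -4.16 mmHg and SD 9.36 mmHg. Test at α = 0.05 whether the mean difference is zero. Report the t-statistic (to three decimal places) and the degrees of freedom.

H0: μ_d = 0; H1: μ_d ≠ 0 (paired t-test on the differences, two-sided).
t = d̄/(s_d/√n) = -4.16/(9.36/√36) = -2.667
df = n − 1 = 35
Two-sided p-value ≈ 0.012
Since p ≈ 0.012 < α = 0.05, reject H0; the evidence is statistically significant.

t = -2.667, df = 35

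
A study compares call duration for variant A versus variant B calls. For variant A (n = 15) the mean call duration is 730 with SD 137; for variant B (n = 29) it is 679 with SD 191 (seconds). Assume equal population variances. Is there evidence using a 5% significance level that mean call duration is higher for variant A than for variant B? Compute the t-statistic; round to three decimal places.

0.917

Let group 1 = variant A, group 2 = variant B. H0: μ_1 = μ_2; H1: μ_1 > μ_2 (two-sample pooled-variance t-test, right-tailed).
s_p² = [(15−1)·137² + (29−1)·191²]/(15+29−2) = 30577
t = (730 − 679)/√[30577·(1/15 + 1/29)] = 0.917
df = n₁ + n₂ − 2 = 42
p-value = P(T ≥ 0.917) ≈ 0.182
Since p ≈ 0.182 > α = 0.05, fail to reject H0; the data do not provide sufficient evidence against H0.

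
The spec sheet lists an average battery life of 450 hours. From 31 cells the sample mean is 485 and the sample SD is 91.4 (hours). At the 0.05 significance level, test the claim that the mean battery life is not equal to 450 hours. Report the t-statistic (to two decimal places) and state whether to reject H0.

H0: μ = 450; H1: μ ≠ 450 (one-sample t-test, two-sided).
t = (x̄ − μ₀)/(s/√n) = (485 − 450)/(91.4/√31) = 2.13
df = n − 1 = 30
Two-sided p-value ≈ 0.0413
Since p ≈ 0.0413 < α = 0.05, reject H0; the data support H1.

t = 2.13; reject H0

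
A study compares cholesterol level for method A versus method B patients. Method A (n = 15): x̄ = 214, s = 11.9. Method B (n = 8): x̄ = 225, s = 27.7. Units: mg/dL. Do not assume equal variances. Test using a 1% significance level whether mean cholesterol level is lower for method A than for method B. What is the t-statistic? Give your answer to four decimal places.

-1.0717

Let group 1 = method A, group 2 = method B. H0: μ_1 = μ_2; H1: μ_1 < μ_2 (Welch's two-sample t-test, left-tailed).
t = (x̄_1 − x̄_2)/√(s_1²/n_1 + s_2²/n_2) = (214 − 225)/√(11.9²/15 + 27.7²/8) = -1.0717
Welch–Satterthwaite df ≈ 8.41
p-value = P(T ≤ -1.0717) ≈ 0.157
Since p ≈ 0.157 > α = 0.01, fail to reject H0; the data do not provide sufficient evidence against H0.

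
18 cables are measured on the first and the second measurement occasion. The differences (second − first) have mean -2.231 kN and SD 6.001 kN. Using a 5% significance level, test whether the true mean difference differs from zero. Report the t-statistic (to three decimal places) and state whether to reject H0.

t = -1.577; fail to reject H0

H0: μ_d = 0; H1: μ_d ≠ 0 (paired t-test on the differences, two-sided).
t = d̄/(s_d/√n) = -2.231/(6.001/√18) = -1.577
df = n − 1 = 17
Two-sided p-value ≈ 0.133
Since p ≈ 0.133 > α = 0.05, fail to reject H0; the data do not provide sufficient evidence against H0.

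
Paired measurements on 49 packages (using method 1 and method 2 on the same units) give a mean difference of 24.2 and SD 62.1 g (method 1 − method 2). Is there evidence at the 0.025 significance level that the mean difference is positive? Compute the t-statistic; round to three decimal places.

H0: μ_d = 0; H1: μ_d > 0 (paired t-test on the differences, right-tailed).
t = d̄/(s_d/√n) = 24.2/(62.1/√49) = 2.728
df = n − 1 = 48
p-value = P(T ≥ 2.728) ≈ 0.0044
Since p ≈ 0.0044 < α = 0.025, reject H0; the data support H1.

2.728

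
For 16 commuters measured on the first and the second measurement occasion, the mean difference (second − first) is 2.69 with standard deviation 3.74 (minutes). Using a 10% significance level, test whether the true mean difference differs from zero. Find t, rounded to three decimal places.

H0: μ_d = 0; H1: μ_d ≠ 0 (paired t-test on the differences, two-sided).
t = d̄/(s_d/√n) = 2.69/(3.74/√16) = 2.877
df = n − 1 = 15
Two-sided p-value ≈ 0.012
Since p ≈ 0.012 < α = 0.1, reject H0; the data support H1.

2.877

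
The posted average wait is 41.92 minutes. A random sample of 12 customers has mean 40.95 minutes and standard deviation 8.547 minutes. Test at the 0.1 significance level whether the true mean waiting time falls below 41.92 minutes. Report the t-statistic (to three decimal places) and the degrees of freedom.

t = -0.393, df = 11

H0: μ = 41.92; H1: μ < 41.92 (one-sample t-test, left-tailed).
t = (x̄ − μ₀)/(s/√n) = (40.95 − 41.92)/(8.547/√12) = -0.393
df = n − 1 = 11
p-value = P(T ≤ -0.393) ≈ 0.351
Since p ≈ 0.351 > α = 0.1, fail to reject H0; the data do not provide sufficient evidence against H0.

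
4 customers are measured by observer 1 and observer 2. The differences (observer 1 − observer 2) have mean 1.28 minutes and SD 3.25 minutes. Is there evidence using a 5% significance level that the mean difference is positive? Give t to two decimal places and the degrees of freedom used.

H0: μ_d = 0; H1: μ_d > 0 (paired t-test on the differences, right-tailed).
t = d̄/(s_d/√n) = 1.28/(3.25/√4) = 0.79
df = n − 1 = 3
p-value = P(T ≥ 0.79) ≈ 0.244
Since p ≈ 0.244 > α = 0.05, fail to reject H0; the data do not provide sufficient evidence against H0.

t = 0.79, df = 3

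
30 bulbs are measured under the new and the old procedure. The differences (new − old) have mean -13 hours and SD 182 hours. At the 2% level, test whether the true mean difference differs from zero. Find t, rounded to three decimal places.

H0: μ_d = 0; H1: μ_d ≠ 0 (paired t-test on the differences, two-sided).
t = d̄/(s_d/√n) = -13/(182/√30) = -0.391
df = n − 1 = 29
Two-sided p-value ≈ 0.6985
Since p ≈ 0.6985 > α = 0.02, fail to reject H0; the data do not provide sufficient evidence against H0.

-0.391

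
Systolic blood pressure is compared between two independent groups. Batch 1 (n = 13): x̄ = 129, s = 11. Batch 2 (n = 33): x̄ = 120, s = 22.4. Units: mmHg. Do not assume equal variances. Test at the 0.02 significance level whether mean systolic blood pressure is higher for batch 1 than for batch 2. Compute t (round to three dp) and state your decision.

Let group 1 = batch 1, group 2 = batch 2. H0: μ_1 = μ_2; H1: μ_1 > μ_2 (Welch's two-sample t-test, right-tailed).
t = (x̄_1 − x̄_2)/√(s_1²/n_1 + s_2²/n_2) = (129 − 120)/√(11²/13 + 22.4²/33) = 1.818
Welch–Satterthwaite df ≈ 41.60
p-value = P(T ≥ 1.818) ≈ 0.0381
Since p ≈ 0.0381 > α = 0.02, fail to reject H0; the evidence is not statistically significant.

t = 1.818; fail to reject H0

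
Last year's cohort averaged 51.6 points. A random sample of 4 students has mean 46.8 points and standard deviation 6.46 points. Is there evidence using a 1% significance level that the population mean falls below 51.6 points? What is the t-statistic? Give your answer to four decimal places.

-1.4861

H0: μ = 51.6; H1: μ < 51.6 (one-sample t-test, left-tailed).
t = (x̄ − μ₀)/(s/√n) = (46.8 − 51.6)/(6.46/√4) = -1.4861
df = n − 1 = 3
p-value = P(T ≤ -1.4861) ≈ 0.117
Since p ≈ 0.117 > α = 0.01, fail to reject H0; the evidence is not statistically significant.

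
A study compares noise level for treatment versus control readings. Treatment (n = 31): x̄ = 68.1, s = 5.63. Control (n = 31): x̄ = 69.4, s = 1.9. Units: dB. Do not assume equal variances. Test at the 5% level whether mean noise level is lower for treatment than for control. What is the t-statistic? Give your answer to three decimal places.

Let group 1 = treatment, group 2 = control. H0: μ_1 = μ_2; H1: μ_1 < μ_2 (Welch's two-sample t-test, left-tailed).
t = (x̄_1 − x̄_2)/√(s_1²/n_1 + s_2²/n_2) = (68.1 − 69.4)/√(5.63²/31 + 1.9²/31) = -1.218
Welch–Satterthwaite df ≈ 36.75
p-value = P(T ≤ -1.218) ≈ 0.1155
Since p ≈ 0.1155 > α = 0.05, fail to reject H0; the evidence is not statistically significant.

-1.218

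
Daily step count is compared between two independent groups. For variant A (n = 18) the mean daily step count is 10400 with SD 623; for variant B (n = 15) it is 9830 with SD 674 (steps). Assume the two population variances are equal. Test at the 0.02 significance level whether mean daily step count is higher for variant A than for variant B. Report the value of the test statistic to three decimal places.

Let group 1 = variant A, group 2 = variant B. H0: μ_1 = μ_2; H1: μ_1 > μ_2 (two-sample pooled-variance t-test, right-tailed).
s_p² = [(18−1)·623² + (15−1)·674²]/(18+15−2) = 418002
t = (10400 − 9830)/√[418002·(1/18 + 1/15)] = 2.522
df = n₁ + n₂ − 2 = 31
p-value = P(T ≥ 2.522) ≈ 0.009
Since p ≈ 0.009 < α = 0.02, reject H0; the evidence is statistically significant.

2.522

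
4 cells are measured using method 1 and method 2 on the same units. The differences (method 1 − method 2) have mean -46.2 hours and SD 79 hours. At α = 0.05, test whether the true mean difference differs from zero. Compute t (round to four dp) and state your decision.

H0: μ_d = 0; H1: μ_d ≠ 0 (paired t-test on the differences, two-sided).
t = d̄/(s_d/√n) = -46.2/(79/√4) = -1.1696
df = n − 1 = 3
Two-sided p-value ≈ 0.3266
Since p ≈ 0.3266 > α = 0.05, fail to reject H0; the evidence is not statistically significant.

t = -1.1696; fail to reject H0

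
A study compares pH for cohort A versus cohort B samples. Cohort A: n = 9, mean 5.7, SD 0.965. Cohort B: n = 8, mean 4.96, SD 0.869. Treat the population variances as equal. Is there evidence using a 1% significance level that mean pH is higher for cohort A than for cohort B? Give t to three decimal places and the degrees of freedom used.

t = 1.653, df = 15

Let group 1 = cohort A, group 2 = cohort B. H0: μ_1 = μ_2; H1: μ_1 > μ_2 (two-sample pooled-variance t-test, right-tailed).
s_p² = [(9−1)·0.965² + (8−1)·0.869²]/(9+8−2) = 0.849062
t = (5.7 − 4.96)/√[0.849062·(1/9 + 1/8)] = 1.653
df = n₁ + n₂ − 2 = 15
p-value = P(T ≥ 1.653) ≈ 0.060
Since p ≈ 0.060 > α = 0.01, fail to reject H0; the evidence is not statistically significant.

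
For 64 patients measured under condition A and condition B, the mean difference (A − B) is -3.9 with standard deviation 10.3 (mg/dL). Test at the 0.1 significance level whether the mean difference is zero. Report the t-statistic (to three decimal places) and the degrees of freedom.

H0: μ_d = 0; H1: μ_d ≠ 0 (paired t-test on the differences, two-sided).
t = d̄/(s_d/√n) = -3.9/(10.3/√64) = -3.029
df = n − 1 = 63
Two-sided p-value ≈ 0.0036
Since p ≈ 0.0036 < α = 0.1, reject H0; the data support H1.

t = -3.029, df = 63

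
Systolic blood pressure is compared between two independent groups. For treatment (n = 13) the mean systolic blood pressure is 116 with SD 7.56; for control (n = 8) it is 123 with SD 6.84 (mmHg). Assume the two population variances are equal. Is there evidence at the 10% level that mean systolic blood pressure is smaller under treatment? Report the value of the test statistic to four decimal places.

Let group 1 = treatment, group 2 = control. H0: μ_1 = μ_2; H1: μ_1 < μ_2 (two-sample pooled-variance t-test, left-tailed).
s_p² = [(13−1)·7.56² + (8−1)·6.84²]/(13+8−2) = 53.3338
t = (116 − 123)/√[53.3338·(1/13 + 1/8)] = -2.1331
df = n₁ + n₂ − 2 = 19
p-value = P(T ≤ -2.1331) ≈ 0.023
Since p ≈ 0.023 < α = 0.1, reject H0; the data support H1.

-2.1331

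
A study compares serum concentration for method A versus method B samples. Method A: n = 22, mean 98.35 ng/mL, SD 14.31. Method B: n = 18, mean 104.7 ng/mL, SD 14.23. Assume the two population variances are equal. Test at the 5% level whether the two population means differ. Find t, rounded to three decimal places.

-1.400

Let group 1 = method A, group 2 = method B. H0: μ_1 = μ_2; H1: μ_1 ≠ μ_2 (two-sample pooled-variance t-test, two-sided).
s_p² = [(22−1)·14.31² + (18−1)·14.23²]/(22+18−2) = 203.755
t = (98.35 − 104.7)/√[203.755·(1/22 + 1/18)] = -1.400
df = n₁ + n₂ − 2 = 38
Two-sided p-value ≈ 0.1697
Since p ≈ 0.1697 > α = 0.05, fail to reject H0; the data do not provide sufficient evidence against H0.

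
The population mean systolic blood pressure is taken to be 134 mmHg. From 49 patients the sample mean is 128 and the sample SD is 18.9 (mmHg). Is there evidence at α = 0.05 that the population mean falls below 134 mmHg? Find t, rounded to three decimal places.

-2.222

H0: μ = 134; H1: μ < 134 (one-sample t-test, left-tailed).
t = (x̄ − μ₀)/(s/√n) = (128 − 134)/(18.9/√49) = -2.222
df = n − 1 = 48
p-value = P(T ≤ -2.222) ≈ 0.016
Since p ≈ 0.016 < α = 0.05, reject H0; the evidence is statistically significant.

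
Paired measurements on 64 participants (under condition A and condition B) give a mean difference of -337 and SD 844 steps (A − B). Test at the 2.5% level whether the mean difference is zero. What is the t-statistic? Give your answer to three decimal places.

-3.194

H0: μ_d = 0; H1: μ_d ≠ 0 (paired t-test on the differences, two-sided).
t = d̄/(s_d/√n) = -337/(844/√64) = -3.194
df = n − 1 = 63
Two-sided p-value ≈ 0.0022
Since p ≈ 0.0022 < α = 0.025, reject H0; the data support H1.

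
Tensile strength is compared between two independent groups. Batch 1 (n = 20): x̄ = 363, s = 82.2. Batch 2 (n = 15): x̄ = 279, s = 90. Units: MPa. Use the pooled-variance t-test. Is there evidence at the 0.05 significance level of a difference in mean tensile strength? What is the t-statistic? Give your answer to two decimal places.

2.87

Let group 1 = batch 1, group 2 = batch 2. H0: μ_1 = μ_2; H1: μ_1 ≠ μ_2 (two-sample pooled-variance t-test, two-sided).
s_p² = [(20−1)·82.2² + (15−1)·90²]/(20+15−2) = 7326.67
t = (363 − 279)/√[7326.67·(1/20 + 1/15)] = 2.87
df = n₁ + n₂ − 2 = 33
Two-sided p-value ≈ 0.007
Since p ≈ 0.007 < α = 0.05, reject H0; the data support H1.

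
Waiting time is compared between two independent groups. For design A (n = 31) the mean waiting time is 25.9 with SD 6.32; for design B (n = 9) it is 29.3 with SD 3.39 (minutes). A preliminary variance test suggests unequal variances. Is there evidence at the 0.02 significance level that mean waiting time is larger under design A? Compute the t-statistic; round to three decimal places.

-2.123

Let group 1 = design A, group 2 = design B. H0: μ_1 = μ_2; H1: μ_1 > μ_2 (Welch's two-sample t-test, right-tailed).
t = (x̄_1 − x̄_2)/√(s_1²/n_1 + s_2²/n_2) = (25.9 − 29.3)/√(6.32²/31 + 3.39²/9) = -2.123
Welch–Satterthwaite df ≈ 25.40
p-value = P(T ≥ -2.123) ≈ 0.9782
Since p ≈ 0.9782 > α = 0.02, fail to reject H0; the evidence is not statistically significant.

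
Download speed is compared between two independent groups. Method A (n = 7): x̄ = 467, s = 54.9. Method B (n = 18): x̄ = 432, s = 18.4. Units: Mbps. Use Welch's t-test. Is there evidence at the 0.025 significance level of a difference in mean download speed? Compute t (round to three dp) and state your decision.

t = 1.651; fail to reject H0

Let group 1 = method A, group 2 = method B. H0: μ_1 = μ_2; H1: μ_1 ≠ μ_2 (Welch's two-sample t-test, two-sided).
t = (x̄_1 − x̄_2)/√(s_1²/n_1 + s_2²/n_2) = (467 − 432)/√(54.9²/7 + 18.4²/18) = 1.651
Welch–Satterthwaite df ≈ 6.53
Two-sided p-value ≈ 0.1458
Since p ≈ 0.1458 > α = 0.025, fail to reject H0; the evidence is not statistically significant.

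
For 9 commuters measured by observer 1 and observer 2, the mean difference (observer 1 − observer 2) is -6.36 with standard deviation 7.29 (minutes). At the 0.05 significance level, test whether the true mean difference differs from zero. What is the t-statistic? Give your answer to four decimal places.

H0: μ_d = 0; H1: μ_d ≠ 0 (paired t-test on the differences, two-sided).
t = d̄/(s_d/√n) = -6.36/(7.29/√9) = -2.6173
df = n − 1 = 8
Two-sided p-value ≈ 0.031
Since p ≈ 0.031 < α = 0.05, reject H0; the evidence is statistically significant.

-2.6173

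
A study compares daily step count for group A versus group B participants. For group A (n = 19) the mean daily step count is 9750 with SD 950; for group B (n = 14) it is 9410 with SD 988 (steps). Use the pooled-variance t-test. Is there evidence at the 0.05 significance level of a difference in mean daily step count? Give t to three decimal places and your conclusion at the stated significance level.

t = 0.999; fail to reject H0

Let group 1 = group A, group 2 = group B. H0: μ_1 = μ_2; H1: μ_1 ≠ μ_2 (two-sample pooled-variance t-test, two-sided).
s_p² = [(19−1)·950² + (14−1)·988²]/(19+14−2) = 933383
t = (9750 − 9410)/√[933383·(1/19 + 1/14)] = 0.999
df = n₁ + n₂ − 2 = 31
Two-sided p-value ≈ 0.325
Since p ≈ 0.325 > α = 0.05, fail to reject H0; the data do not provide sufficient evidence against H0.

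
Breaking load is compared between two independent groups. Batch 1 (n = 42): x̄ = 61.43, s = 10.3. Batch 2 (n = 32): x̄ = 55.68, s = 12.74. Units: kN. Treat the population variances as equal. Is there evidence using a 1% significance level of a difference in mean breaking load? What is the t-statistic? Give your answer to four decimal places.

2.1468

Let group 1 = batch 1, group 2 = batch 2. H0: μ_1 = μ_2; H1: μ_1 ≠ μ_2 (two-sample pooled-variance t-test, two-sided).
s_p² = [(42−1)·10.3² + (32−1)·12.74²]/(42+32−2) = 130.295
t = (61.43 − 55.68)/√[130.295·(1/42 + 1/32)] = 2.1468
df = n₁ + n₂ − 2 = 72
Two-sided p-value ≈ 0.035
Since p ≈ 0.035 > α = 0.01, fail to reject H0; the evidence is not statistically significant.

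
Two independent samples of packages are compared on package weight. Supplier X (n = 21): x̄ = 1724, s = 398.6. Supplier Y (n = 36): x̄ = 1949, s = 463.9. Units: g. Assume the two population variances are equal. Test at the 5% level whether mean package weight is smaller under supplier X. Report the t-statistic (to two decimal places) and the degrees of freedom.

t = -1.86, df = 55

Let group 1 = supplier X, group 2 = supplier Y. H0: μ_1 = μ_2; H1: μ_1 < μ_2 (two-sample pooled-variance t-test, left-tailed).
s_p² = [(21−1)·398.6² + (36−1)·463.9²]/(21+36−2) = 194723
t = (1724 − 1949)/√[194723·(1/21 + 1/36)] = -1.86
df = n₁ + n₂ − 2 = 55
p-value = P(T ≤ -1.86) ≈ 0.0343
Since p ≈ 0.0343 < α = 0.05, reject H0; the evidence is statistically significant.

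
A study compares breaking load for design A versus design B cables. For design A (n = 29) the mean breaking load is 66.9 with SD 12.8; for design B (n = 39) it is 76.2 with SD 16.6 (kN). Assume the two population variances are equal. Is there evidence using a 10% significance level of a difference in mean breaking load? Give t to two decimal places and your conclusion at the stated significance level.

t = -2.51; reject H0

Let group 1 = design A, group 2 = design B. H0: μ_1 = μ_2; H1: μ_1 ≠ μ_2 (two-sample pooled-variance t-test, two-sided).
s_p² = [(29−1)·12.8² + (39−1)·16.6²]/(29+39−2) = 228.164
t = (66.9 − 76.2)/√[228.164·(1/29 + 1/39)] = -2.51
df = n₁ + n₂ − 2 = 66
Two-sided p-value ≈ 0.0145
Since p ≈ 0.0145 < α = 0.1, reject H0; the evidence is statistically significant.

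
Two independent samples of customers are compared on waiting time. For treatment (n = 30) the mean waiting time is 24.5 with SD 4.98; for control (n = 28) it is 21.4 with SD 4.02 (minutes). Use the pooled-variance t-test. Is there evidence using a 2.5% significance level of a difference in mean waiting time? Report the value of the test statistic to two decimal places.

2.60

Let group 1 = treatment, group 2 = control. H0: μ_1 = μ_2; H1: μ_1 ≠ μ_2 (two-sample pooled-variance t-test, two-sided).
s_p² = [(30−1)·4.98² + (28−1)·4.02²]/(30+28−2) = 20.6347
t = (24.5 − 21.4)/√[20.6347·(1/30 + 1/28)] = 2.60
df = n₁ + n₂ − 2 = 56
Two-sided p-value ≈ 0.012
Since p ≈ 0.012 < α = 0.025, reject H0; the evidence is statistically significant.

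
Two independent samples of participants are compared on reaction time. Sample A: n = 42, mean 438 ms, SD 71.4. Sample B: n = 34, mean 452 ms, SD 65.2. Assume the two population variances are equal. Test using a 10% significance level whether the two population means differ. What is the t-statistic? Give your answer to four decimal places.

-0.8833

Let group 1 = sample A, group 2 = sample B. H0: μ_1 = μ_2; H1: μ_1 ≠ μ_2 (two-sample pooled-variance t-test, two-sided).
s_p² = [(42−1)·71.4² + (34−1)·65.2²]/(42+34−2) = 4720.28
t = (438 − 452)/√[4720.28·(1/42 + 1/34)] = -0.8833
df = n₁ + n₂ − 2 = 74
Two-sided p-value ≈ 0.380
Since p ≈ 0.380 > α = 0.1, fail to reject H0; the evidence is not statistically significant.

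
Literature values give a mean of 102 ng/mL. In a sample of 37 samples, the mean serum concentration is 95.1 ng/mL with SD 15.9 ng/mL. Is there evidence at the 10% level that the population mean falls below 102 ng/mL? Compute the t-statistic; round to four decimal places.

H0: μ = 102; H1: μ < 102 (one-sample t-test, left-tailed).
t = (x̄ − μ₀)/(s/√n) = (95.1 − 102)/(15.9/√37) = -2.6397
df = n − 1 = 36
p-value = P(T ≤ -2.6397) ≈ 0.006
Since p ≈ 0.006 < α = 0.1, reject H0; the data support H1.

-2.6397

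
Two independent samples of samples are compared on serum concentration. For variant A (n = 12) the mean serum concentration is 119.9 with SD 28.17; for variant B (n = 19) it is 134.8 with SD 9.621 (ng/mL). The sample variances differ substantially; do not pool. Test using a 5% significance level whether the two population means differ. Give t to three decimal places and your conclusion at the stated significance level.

Let group 1 = variant A, group 2 = variant B. H0: μ_1 = μ_2; H1: μ_1 ≠ μ_2 (Welch's two-sample t-test, two-sided).
t = (x̄_1 − x̄_2)/√(s_1²/n_1 + s_2²/n_2) = (119.9 − 134.8)/√(28.17²/12 + 9.621²/19) = -1.768
Welch–Satterthwaite df ≈ 12.64
Two-sided p-value ≈ 0.1011
Since p ≈ 0.1011 > α = 0.05, fail to reject H0; the evidence is not statistically significant.

t = -1.768; fail to reject H0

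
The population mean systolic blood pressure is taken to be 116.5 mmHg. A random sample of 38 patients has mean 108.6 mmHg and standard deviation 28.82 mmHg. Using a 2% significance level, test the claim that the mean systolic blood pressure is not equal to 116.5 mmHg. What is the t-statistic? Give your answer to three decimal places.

-1.690

H0: μ = 116.5; H1: μ ≠ 116.5 (one-sample t-test, two-sided).
t = (x̄ − μ₀)/(s/√n) = (108.6 − 116.5)/(28.82/√38) = -1.690
df = n − 1 = 37
Two-sided p-value ≈ 0.0995
Since p ≈ 0.0995 > α = 0.02, fail to reject H0; the data do not provide sufficient evidence against H0.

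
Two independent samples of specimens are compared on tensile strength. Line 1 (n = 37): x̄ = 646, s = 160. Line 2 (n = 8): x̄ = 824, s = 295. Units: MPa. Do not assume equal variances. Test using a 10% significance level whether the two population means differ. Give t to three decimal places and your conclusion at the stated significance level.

t = -1.655; fail to reject H0

Let group 1 = line 1, group 2 = line 2. H0: μ_1 = μ_2; H1: μ_1 ≠ μ_2 (Welch's two-sample t-test, two-sided).
t = (x̄_1 − x̄_2)/√(s_1²/n_1 + s_2²/n_2) = (646 − 824)/√(160²/37 + 295²/8) = -1.655
Welch–Satterthwaite df ≈ 7.91
Two-sided p-value ≈ 0.1370
Since p ≈ 0.1370 > α = 0.1, fail to reject H0; the data do not provide sufficient evidence against H0.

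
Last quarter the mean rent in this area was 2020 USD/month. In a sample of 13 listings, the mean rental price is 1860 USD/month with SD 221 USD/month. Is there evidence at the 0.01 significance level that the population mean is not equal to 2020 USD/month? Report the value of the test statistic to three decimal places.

H0: μ = 2020; H1: μ ≠ 2020 (one-sample t-test, two-sided).
t = (x̄ − μ₀)/(s/√n) = (1860 − 2020)/(221/√13) = -2.610
df = n − 1 = 12
Two-sided p-value ≈ 0.0228
Since p ≈ 0.0228 > α = 0.01, fail to reject H0; the data do not provide sufficient evidence against H0.

-2.610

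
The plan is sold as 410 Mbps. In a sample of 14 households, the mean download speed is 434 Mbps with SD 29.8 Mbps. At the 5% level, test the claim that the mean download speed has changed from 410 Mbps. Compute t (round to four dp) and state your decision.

H0: μ = 410; H1: μ ≠ 410 (one-sample t-test, two-sided).
t = (x̄ − μ₀)/(s/√n) = (434 − 410)/(29.8/√14) = 3.0134
df = n − 1 = 13
Two-sided p-value ≈ 0.0100
Since p ≈ 0.0100 < α = 0.05, reject H0; the data support H1.

t = 3.0134; reject H0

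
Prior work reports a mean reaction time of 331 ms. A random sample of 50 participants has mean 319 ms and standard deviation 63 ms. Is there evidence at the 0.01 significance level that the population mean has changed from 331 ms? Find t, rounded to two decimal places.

-1.35

H0: μ = 331; H1: μ ≠ 331 (one-sample t-test, two-sided).
t = (x̄ − μ₀)/(s/√n) = (319 − 331)/(63/√50) = -1.35
df = n − 1 = 49
Two-sided p-value ≈ 0.184
Since p ≈ 0.184 > α = 0.01, fail to reject H0; the data do not provide sufficient evidence against H0.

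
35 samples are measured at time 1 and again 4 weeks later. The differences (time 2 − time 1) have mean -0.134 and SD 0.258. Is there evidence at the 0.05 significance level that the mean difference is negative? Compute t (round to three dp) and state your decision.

t = -3.073; reject H0

H0: μ_d = 0; H1: μ_d < 0 (paired t-test on the differences, left-tailed).
t = d̄/(s_d/√n) = -0.134/(0.258/√35) = -3.073
df = n − 1 = 34
p-value = P(T ≤ -3.073) ≈ 0.002
Since p ≈ 0.002 < α = 0.05, reject H0; the data support H1.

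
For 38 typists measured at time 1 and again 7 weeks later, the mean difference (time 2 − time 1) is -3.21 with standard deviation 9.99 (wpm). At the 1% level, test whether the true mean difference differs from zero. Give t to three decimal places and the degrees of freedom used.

H0: μ_d = 0; H1: μ_d ≠ 0 (paired t-test on the differences, two-sided).
t = d̄/(s_d/√n) = -3.21/(9.99/√38) = -1.981
df = n − 1 = 37
Two-sided p-value ≈ 0.0551
Since p ≈ 0.0551 > α = 0.01, fail to reject H0; the data do not provide sufficient evidence against H0.

t = -1.981, df = 37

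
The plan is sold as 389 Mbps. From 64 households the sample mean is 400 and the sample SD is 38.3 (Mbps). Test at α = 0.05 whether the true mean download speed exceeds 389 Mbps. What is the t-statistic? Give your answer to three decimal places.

H0: μ = 389; H1: μ > 389 (one-sample t-test, right-tailed).
t = (x̄ − μ₀)/(s/√n) = (400 − 389)/(38.3/√64) = 2.298
df = n − 1 = 63
p-value = P(T ≥ 2.298) ≈ 0.012
Since p ≈ 0.012 < α = 0.05, reject H0; the data support H1.

2.298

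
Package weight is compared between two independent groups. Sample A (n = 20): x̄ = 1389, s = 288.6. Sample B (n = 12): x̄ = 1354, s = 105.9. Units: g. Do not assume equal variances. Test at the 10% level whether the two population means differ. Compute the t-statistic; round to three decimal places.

Let group 1 = sample A, group 2 = sample B. H0: μ_1 = μ_2; H1: μ_1 ≠ μ_2 (Welch's two-sample t-test, two-sided).
t = (x̄_1 − x̄_2)/√(s_1²/n_1 + s_2²/n_2) = (1389 − 1354)/√(288.6²/20 + 105.9²/12) = 0.490
Welch–Satterthwaite df ≈ 26.21
Two-sided p-value ≈ 0.6281
Since p ≈ 0.6281 > α = 0.1, fail to reject H0; the evidence is not statistically significant.

0.490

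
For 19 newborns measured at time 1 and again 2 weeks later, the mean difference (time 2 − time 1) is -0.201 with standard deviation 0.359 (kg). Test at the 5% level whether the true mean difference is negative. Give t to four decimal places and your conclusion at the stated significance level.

H0: μ_d = 0; H1: μ_d < 0 (paired t-test on the differences, left-tailed).
t = d̄/(s_d/√n) = -0.201/(0.359/√19) = -2.4405
df = n − 1 = 18
p-value = P(T ≤ -2.4405) ≈ 0.013
Since p ≈ 0.013 < α = 0.05, reject H0; the data support H1.

t = -2.4405; reject H0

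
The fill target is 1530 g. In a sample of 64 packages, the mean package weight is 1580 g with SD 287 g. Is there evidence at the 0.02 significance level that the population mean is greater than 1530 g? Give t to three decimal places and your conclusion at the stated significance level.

H0: μ = 1530; H1: μ > 1530 (one-sample t-test, right-tailed).
t = (x̄ − μ₀)/(s/√n) = (1580 − 1530)/(287/√64) = 1.394
df = n − 1 = 63
p-value = P(T ≥ 1.394) ≈ 0.0841
Since p ≈ 0.0841 > α = 0.02, fail to reject H0; the data do not provide sufficient evidence against H0.

t = 1.394; fail to reject H0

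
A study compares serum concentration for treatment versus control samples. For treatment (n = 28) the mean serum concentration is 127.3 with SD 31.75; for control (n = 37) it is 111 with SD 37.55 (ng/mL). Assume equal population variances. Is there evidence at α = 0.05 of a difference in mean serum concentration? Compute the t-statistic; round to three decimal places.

1.850

Let group 1 = treatment, group 2 = control. H0: μ_1 = μ_2; H1: μ_1 ≠ μ_2 (two-sample pooled-variance t-test, two-sided).
s_p² = [(28−1)·31.75² + (37−1)·37.55²]/(28+37−2) = 1237.74
t = (127.3 − 111)/√[1237.74·(1/28 + 1/37)] = 1.850
df = n₁ + n₂ − 2 = 63
Two-sided p-value ≈ 0.0691
Since p ≈ 0.0691 > α = 0.05, fail to reject H0; the data do not provide sufficient evidence against H0.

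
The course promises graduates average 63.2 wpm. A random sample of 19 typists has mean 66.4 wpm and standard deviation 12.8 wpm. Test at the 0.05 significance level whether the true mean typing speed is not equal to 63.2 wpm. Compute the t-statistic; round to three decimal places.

H0: μ = 63.2; H1: μ ≠ 63.2 (one-sample t-test, two-sided).
t = (x̄ − μ₀)/(s/√n) = (66.4 − 63.2)/(12.8/√19) = 1.090
df = n − 1 = 18
Two-sided p-value ≈ 0.2902
Since p ≈ 0.2902 > α = 0.05, fail to reject H0; the data do not provide sufficient evidence against H0.

1.090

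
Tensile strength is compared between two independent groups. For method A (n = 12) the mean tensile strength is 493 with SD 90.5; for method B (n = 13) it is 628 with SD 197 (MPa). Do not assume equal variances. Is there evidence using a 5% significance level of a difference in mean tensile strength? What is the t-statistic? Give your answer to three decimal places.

Let group 1 = method A, group 2 = method B. H0: μ_1 = μ_2; H1: μ_1 ≠ μ_2 (Welch's two-sample t-test, two-sided).
t = (x̄_1 − x̄_2)/√(s_1²/n_1 + s_2²/n_2) = (493 − 628)/√(90.5²/12 + 197²/13) = -2.229
Welch–Satterthwaite df ≈ 17.14
Two-sided p-value ≈ 0.0395
Since p ≈ 0.0395 < α = 0.05, reject H0; the evidence is statistically significant.

-2.229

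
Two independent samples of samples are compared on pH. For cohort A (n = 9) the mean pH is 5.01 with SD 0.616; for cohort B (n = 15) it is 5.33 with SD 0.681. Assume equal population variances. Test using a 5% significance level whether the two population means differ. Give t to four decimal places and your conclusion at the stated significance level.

t = -1.1532; fail to reject H0

Let group 1 = cohort A, group 2 = cohort B. H0: μ_1 = μ_2; H1: μ_1 ≠ μ_2 (two-sample pooled-variance t-test, two-sided).
s_p² = [(9−1)·0.616² + (15−1)·0.681²]/(9+15−2) = 0.433105
t = (5.01 − 5.33)/√[0.433105·(1/9 + 1/15)] = -1.1532
df = n₁ + n₂ − 2 = 22
Two-sided p-value ≈ 0.261
Since p ≈ 0.261 > α = 0.05, fail to reject H0; the data do not provide sufficient evidence against H0.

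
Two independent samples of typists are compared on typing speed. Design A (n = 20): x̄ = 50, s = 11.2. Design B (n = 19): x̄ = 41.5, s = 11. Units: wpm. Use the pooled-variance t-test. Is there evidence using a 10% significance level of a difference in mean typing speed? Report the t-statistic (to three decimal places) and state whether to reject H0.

t = 2.390; reject H0

Let group 1 = design A, group 2 = design B. H0: μ_1 = μ_2; H1: μ_1 ≠ μ_2 (two-sample pooled-variance t-test, two-sided).
s_p² = [(20−1)·11.2² + (19−1)·11²]/(20+19−2) = 123.28
t = (50 − 41.5)/√[123.28·(1/20 + 1/19)] = 2.390
df = n₁ + n₂ − 2 = 37
Two-sided p-value ≈ 0.022
Since p ≈ 0.022 < α = 0.1, reject H0; the evidence is statistically significant.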